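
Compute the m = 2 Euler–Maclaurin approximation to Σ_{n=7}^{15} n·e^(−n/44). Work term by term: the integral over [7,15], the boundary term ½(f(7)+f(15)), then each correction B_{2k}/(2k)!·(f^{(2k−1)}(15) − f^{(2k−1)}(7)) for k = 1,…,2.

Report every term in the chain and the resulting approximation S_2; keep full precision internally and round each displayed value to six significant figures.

The integral term ∫_7^15 x·e^(−x/44) dx = 67.8731.
Endpoint term: (f(7) + f(15))/2 = (5.97043 + 10.6669)/2 = 8.31864.
So far: 76.1917.
Order-1 term: 1/12 · (0.468695 − 0.717227) = -0.0207110.
Running total after k=1: 76.1710.
Order-2 term: −1/720 · (0.000976726 − 0.00125158) = 3.81745e-07.

S_2 ≈ 76.1710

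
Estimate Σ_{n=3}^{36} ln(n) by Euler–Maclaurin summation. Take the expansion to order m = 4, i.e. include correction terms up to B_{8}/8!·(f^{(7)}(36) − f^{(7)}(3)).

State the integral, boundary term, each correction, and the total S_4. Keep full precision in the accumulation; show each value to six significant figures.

S_4 ≈ 95.0265

The integral term ∫_3^36 ln(x) dx = 92.7108.
Endpoint term: (f(3) + f(36))/2 = (1.09861 + 3.58352)/2 = 2.34107.
Integral + boundary = 95.0519.
k=1: B_{2}/(2)! × [f^{(1)}(36) − f^{(1)}(3)] = 1/12 × (0.0277778 − 0.333333) = -0.0254630.
Partial sum through k=1: 95.0264.
k=2: B_{4}/(4)! × [f^{(3)}(36) − f^{(3)}(3)] = −1/720 × (4.28669e-05 − 0.0740741) = 0.000102821.
Partial sum through k=2: 95.0266.
k=3: B_{6}/(6)! × [f^{(5)}(36) − f^{(5)}(3)] = 1/30240 × (3.96916e-07 − 0.0987654) = -3.26604e-06.
Partial sum through k=3: 95.0265.
k=4: B_{8}/(8)! × [f^{(7)}(36) − f^{(7)}(3)] = −1/1209600 × (9.18787e-09 − 0.329218) = 2.72171e-07.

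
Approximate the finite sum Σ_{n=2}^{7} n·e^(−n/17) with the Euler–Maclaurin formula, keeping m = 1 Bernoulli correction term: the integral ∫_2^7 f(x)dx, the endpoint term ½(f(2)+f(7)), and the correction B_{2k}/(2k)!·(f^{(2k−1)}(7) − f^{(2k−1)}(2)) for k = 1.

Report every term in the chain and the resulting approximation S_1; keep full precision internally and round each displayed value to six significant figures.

∫_2^7 x·e^(−x/17) dx evaluates to 16.8583.
Boundary: ½(f(2) + f(7)) = ½(1.77802 + 4.63736) = 3.20769.
Integral + boundary = 20.0659.
Correction k=1: B_{2}/2! · (f^{(1)}(7) − f^{(1)}(2)) = 1/12 · (0.389694 − 0.784420) = -0.0328938.

S_1 ≈ 20.0331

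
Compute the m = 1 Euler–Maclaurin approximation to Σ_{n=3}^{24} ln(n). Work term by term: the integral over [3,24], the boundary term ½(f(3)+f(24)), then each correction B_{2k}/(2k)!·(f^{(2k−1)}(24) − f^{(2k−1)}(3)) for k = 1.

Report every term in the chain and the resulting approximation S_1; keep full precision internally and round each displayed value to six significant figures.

The integral term ∫_3^24 ln(x) dx = 51.9775.
Endpoint term: (f(3) + f(24))/2 = (1.09861 + 3.17805)/2 = 2.13833.
So far: 54.1158.
k=1: B_{2}/(2)! × [f^{(1)}(24) − f^{(1)}(3)] = 1/12 × (0.0416667 − 0.333333) = -0.0243056.

S_1 ≈ 54.0915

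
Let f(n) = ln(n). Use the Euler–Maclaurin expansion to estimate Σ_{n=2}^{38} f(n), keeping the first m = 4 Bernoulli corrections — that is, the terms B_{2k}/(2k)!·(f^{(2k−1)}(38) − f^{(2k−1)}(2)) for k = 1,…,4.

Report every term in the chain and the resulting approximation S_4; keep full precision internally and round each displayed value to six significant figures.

Integral: ∫_2^38 ln(x) dx = 100.842.
½[f(2) + f(38)] = ½[0.693147 + 3.63759] = 2.16537.
So far: 103.007.
Order-1 term: 1/12 · (0.0263158 − 0.500000) = -0.0394737.
Partial sum through k=1: 102.968.
Order-2 term: −1/720 · (3.64485e-05 − 0.250000) = 0.000347172.
Partial sum through k=2: 102.968.
Order-3 term: 1/30240 · (3.02896e-07 − 0.750000) = -2.48016e-05.
Partial sum through k=3: 102.968.
Order-4 term: −1/1209600 · (6.29285e-09 − 5.62500) = 4.65030e-06.

S_4 ≈ 102.968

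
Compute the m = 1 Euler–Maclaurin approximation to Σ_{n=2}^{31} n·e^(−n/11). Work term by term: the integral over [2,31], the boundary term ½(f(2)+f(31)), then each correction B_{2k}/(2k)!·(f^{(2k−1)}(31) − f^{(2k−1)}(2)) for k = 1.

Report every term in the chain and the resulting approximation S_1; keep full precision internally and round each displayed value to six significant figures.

The integral term ∫_2^31 x·e^(−x/11) dx = 91.6386.
Endpoint term: (f(2) + f(31))/2 = (1.66751 + 1.85115)/2 = 1.75933.
Integral + boundary = 93.3979.
k=1: B_{2}/(2)! × [f^{(1)}(31) − f^{(1)}(2)] = 1/12 × (-0.108572 − 0.682161) = -0.0658944.

S_1 ≈ 93.3320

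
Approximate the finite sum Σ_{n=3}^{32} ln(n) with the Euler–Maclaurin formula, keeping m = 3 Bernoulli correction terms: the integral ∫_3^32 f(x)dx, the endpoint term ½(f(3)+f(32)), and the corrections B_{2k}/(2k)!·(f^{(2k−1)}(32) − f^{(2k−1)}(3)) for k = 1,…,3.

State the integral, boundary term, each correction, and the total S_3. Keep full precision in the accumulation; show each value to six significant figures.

S_3 ≈ 80.8648

The integral term ∫_3^32 ln(x) dx = 78.6077.
½[f(3) + f(32)] = ½[1.09861 + 3.46574] = 2.28217.
Running total after boundary: 80.8899.
k=1: B_{2}/(2)! × [f^{(1)}(32) − f^{(1)}(3)] = 1/12 × (0.0312500 − 0.333333) = -0.0251736.
Partial sum through k=1: 80.8647.
k=2: B_{4}/(4)! × [f^{(3)}(32) − f^{(3)}(3)] = −1/720 × (6.10352e-05 − 0.0740741) = 0.000102796.
Partial sum through k=2: 80.8648.
k=3: B_{6}/(6)! × [f^{(5)}(32) − f^{(5)}(3)] = 1/30240 × (7.15256e-07 − 0.0987654) = -3.26603e-06.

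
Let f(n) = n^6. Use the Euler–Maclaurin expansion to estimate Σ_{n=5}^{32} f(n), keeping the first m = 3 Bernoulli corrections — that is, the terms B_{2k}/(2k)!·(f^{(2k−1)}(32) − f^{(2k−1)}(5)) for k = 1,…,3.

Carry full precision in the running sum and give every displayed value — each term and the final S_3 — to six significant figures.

Integral: ∫_5^32 x^6 dx = 4.90852e+09.
Endpoint term: (f(5) + f(32))/2 = (15625.0 + 1.07374e+09)/2 = 5.36879e+08.
Integral + boundary = 5.44540e+09.
Correction k=1: B_{2}/2! · (f^{(1)}(32) − f^{(1)}(5)) = 1/12 · (2.01327e+08 − 18750.0) = 1.67757e+07.
Running total after k=1: 5.46218e+09.
Correction k=2: B_{4}/4! · (f^{(3)}(32) − f^{(3)}(5)) = −1/720 · (3.93216e+06 − 15000.0) = -5440.50.
Running total after k=2: 5.46217e+09.
Correction k=3: B_{6}/6! · (f^{(5)}(32) − f^{(5)}(5)) = 1/30240 · (23040.0 − 3600.00) = 0.642857.

S_3 ≈ 5.46217e+09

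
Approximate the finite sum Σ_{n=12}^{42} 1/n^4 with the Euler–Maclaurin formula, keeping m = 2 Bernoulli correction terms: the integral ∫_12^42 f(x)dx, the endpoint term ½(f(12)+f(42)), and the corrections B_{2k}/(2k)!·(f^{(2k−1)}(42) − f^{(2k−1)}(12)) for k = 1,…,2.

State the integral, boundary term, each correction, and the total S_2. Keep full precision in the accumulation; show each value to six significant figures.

Integral: ∫_12^42 1/x^4 dx = 0.000188402.
Boundary: ½(f(12) + f(42)) = ½(4.82253e-05 + 3.21368e-07) = 2.42733e-05.
Running total after boundary: 0.000212675.
Order-1 term: 1/12 · (-3.06065e-08 − (-1.60751e-05)) = 1.33704e-06.
Partial sum through k=1: 0.000214012.
Order-2 term: −1/720 · (-5.20519e-10 − (-3.34898e-06)) = -4.65064e-09.

S_2 ≈ 0.000214008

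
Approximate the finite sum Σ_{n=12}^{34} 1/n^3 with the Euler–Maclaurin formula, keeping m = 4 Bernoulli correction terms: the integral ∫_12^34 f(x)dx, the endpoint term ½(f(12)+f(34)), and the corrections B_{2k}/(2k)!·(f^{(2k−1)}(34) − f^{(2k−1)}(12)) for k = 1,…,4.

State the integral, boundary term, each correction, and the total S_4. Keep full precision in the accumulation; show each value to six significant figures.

S_4 ≈ 0.00335361

The integral term ∫_12^34 1/x^3 dx = 0.00303970.
Endpoint term: (f(12) + f(34))/2 = (0.000578704 + 2.54427e-05)/2 = 0.000302073.
So far: 0.00334177.
k=1: B_{2}/(2)! × [f^{(1)}(34) − f^{(1)}(12)] = 1/12 × (-2.24494e-06 − (-0.000144676)) = 1.18692e-05.
After k=1: 0.00335364.
k=2: B_{4}/(4)! × [f^{(3)}(34) − f^{(3)}(12)] = −1/720 × (-3.88399e-08 − (-2.00939e-05)) = -2.78542e-08.
After k=2: 0.00335361.
k=3: B_{6}/(6)! × [f^{(5)}(34) − f^{(5)}(12)] = 1/30240 × (-1.41114e-09 − (-5.86071e-06)) = 1.93760e-10.
After k=3: 0.00335361.
k=4: B_{8}/(8)! × [f^{(7)}(34) − f^{(7)}(12)] = −1/1209600 × (-8.78909e-11 − (-2.93036e-06)) = -2.42251e-12.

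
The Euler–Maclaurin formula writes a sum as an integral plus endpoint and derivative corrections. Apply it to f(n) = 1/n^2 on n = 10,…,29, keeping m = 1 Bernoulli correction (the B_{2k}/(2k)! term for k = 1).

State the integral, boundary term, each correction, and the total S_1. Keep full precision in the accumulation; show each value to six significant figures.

S_1 ≈ 0.0712716

Integral: ∫_10^29 1/x^2 dx = 0.0655172.
Boundary: ½(f(10) + f(29)) = ½(0.0100000 + 0.00118906) = 0.00559453.
Running total after boundary: 0.0711118.
Correction k=1: B_{2}/2! · (f^{(1)}(29) − f^{(1)}(10)) = 1/12 · (-8.20042e-05 − (-0.00200000)) = 0.000159833.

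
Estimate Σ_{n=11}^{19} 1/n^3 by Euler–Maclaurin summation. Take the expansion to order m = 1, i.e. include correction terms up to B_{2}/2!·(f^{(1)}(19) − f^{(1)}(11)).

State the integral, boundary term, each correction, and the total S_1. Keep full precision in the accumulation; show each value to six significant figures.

∫_11^19 1/x^3 dx evaluates to 0.00274719.
½[f(11) + f(19)] = ½[0.000751315 + 0.000145794] = 0.000448554.
So far: 0.00319574.
Order-1 term: 1/12 · (-2.30201e-05 − (-0.000204904)) = 1.51570e-05.

S_1 ≈ 0.00321090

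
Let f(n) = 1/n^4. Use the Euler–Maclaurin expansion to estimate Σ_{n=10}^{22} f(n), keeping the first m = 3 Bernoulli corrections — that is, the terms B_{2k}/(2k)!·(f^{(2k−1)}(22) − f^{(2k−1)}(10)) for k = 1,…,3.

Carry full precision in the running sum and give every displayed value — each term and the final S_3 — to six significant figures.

S_3 ≈ 0.000357415

Integral: ∫_10^22 1/x^4 dx = 0.000302029.
Endpoint term: (f(10) + f(22))/2 = (0.000100000 + 4.26883e-06)/2 = 5.21344e-05.
So far: 0.000354163.
Order-1 term: 1/12 · (-7.76152e-07 − (-4.00000e-05)) = 3.26865e-06.
Partial sum through k=1: 0.000357432.
Order-2 term: −1/720 · (-4.81086e-08 − (-1.20000e-05)) = -1.65998e-08.
Partial sum through k=2: 0.000357415.
Order-3 term: 1/30240 · (-5.56628e-09 − (-6.72000e-06)) = 2.22038e-10.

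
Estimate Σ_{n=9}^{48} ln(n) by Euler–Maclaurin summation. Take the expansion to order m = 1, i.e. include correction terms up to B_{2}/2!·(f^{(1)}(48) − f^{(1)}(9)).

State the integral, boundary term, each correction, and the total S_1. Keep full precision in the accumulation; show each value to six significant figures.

S_1 ≈ 130.069

∫_9^48 ln(x) dx evaluates to 127.043.
Boundary: ½(f(9) + f(48)) = ½(2.19722 + 3.87120) = 3.03421.
So far: 130.077.
k=1: B_{2}/(2)! × [f^{(1)}(48) − f^{(1)}(9)] = 1/12 × (0.0208333 − 0.111111) = -0.00752315.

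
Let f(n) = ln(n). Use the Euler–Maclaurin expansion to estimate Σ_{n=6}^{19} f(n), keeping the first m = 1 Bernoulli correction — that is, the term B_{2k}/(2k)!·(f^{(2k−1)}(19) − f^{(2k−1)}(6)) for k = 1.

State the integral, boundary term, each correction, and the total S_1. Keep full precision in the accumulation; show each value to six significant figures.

S_1 ≈ 34.5524

Integral: ∫_6^19 ln(x) dx = 32.1938.
Boundary: ½(f(6) + f(19)) = ½(1.79176 + 2.94444) = 2.36810.
Integral + boundary = 34.5619.
Correction k=1: B_{2}/2! · (f^{(1)}(19) − f^{(1)}(6)) = 1/12 · (0.0526316 − 0.166667) = -0.00950292.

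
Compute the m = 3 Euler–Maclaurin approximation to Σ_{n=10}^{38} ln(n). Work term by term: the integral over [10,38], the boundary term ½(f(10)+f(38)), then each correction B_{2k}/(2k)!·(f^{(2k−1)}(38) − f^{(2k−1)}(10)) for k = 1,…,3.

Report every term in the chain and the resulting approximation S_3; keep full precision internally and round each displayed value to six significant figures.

Integral: ∫_10^38 ln(x) dx = 87.2024.
Boundary: ½(f(10) + f(38)) = ½(2.30259 + 3.63759) = 2.97009.
Integral + boundary = 90.1725.
Correction k=1: B_{2}/2! · (f^{(1)}(38) − f^{(1)}(10)) = 1/12 · (0.0263158 − 0.100000) = -0.00614035.
Running total after k=1: 90.1664.
Correction k=2: B_{4}/4! · (f^{(3)}(38) − f^{(3)}(10)) = −1/720 · (3.64485e-05 − 0.00200000) = 2.72715e-06.
Running total after k=2: 90.1664.
Correction k=3: B_{6}/6! · (f^{(5)}(38) − f^{(5)}(10)) = 1/30240 · (3.02896e-07 − 0.000240000) = -7.92649e-09.

S_3 ≈ 90.1664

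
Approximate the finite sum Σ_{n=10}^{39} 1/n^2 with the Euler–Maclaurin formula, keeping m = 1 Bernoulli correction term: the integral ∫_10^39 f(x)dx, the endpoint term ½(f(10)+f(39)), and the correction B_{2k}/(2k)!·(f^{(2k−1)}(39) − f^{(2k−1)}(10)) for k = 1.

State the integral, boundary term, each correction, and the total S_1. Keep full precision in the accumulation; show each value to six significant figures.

S_1 ≈ 0.0798516

∫_10^39 1/x^2 dx evaluates to 0.0743590.
Boundary: ½(f(10) + f(39)) = ½(0.0100000 + 0.000657462) = 0.00532873.
Running total after boundary: 0.0796877.
Correction k=1: B_{2}/2! · (f^{(1)}(39) − f^{(1)}(10)) = 1/12 · (-3.37160e-05 − (-0.00200000)) = 0.000163857.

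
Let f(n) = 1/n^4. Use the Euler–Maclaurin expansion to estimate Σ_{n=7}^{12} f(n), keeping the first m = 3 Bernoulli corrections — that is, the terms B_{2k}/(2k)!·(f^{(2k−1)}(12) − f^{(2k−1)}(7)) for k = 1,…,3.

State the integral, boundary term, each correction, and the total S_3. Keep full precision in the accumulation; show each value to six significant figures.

S_3 ≈ 0.00102958

∫_7^12 1/x^4 dx evaluates to 0.000778916.
Endpoint term: (f(7) + f(12))/2 = (0.000416493 + 4.82253e-05)/2 = 0.000232359.
Running total after boundary: 0.00101128.
Order-1 term: 1/12 · (-1.60751e-05 − (-0.000237996)) = 1.84934e-05.
Partial sum through k=1: 0.00102977.
Order-2 term: −1/720 · (-3.34898e-06 − (-0.000145712)) = -1.97726e-07.
Partial sum through k=2: 0.00102957.
Order-3 term: 1/30240 · (-1.30238e-06 − (-0.000166528)) = 5.46381e-09.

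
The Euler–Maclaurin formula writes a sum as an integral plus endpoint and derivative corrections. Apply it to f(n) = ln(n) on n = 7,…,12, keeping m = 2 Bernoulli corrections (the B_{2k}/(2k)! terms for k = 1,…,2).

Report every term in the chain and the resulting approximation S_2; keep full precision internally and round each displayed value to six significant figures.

Integral: ∫_7^12 ln(x) dx = 11.1975.
Endpoint term: (f(7) + f(12))/2 = (1.94591 + 2.48491)/2 = 2.21541.
So far: 13.4129.
Correction k=1: B_{2}/2! · (f^{(1)}(12) − f^{(1)}(7)) = 1/12 · (0.0833333 − 0.142857) = -0.00496032.
Running total after k=1: 13.4080.
Correction k=2: B_{4}/4! · (f^{(3)}(12) − f^{(3)}(7)) = −1/720 · (0.00115741 − 0.00583090) = 6.49097e-06.

S_2 ≈ 13.4080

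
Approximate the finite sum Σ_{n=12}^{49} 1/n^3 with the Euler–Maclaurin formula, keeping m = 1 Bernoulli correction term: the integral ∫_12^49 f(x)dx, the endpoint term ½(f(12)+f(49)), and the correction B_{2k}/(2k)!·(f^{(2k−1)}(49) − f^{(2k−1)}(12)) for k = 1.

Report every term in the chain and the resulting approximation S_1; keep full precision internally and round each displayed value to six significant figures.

∫_12^49 1/x^3 dx evaluates to 0.00326398.
Endpoint term: (f(12) + f(49))/2 = (0.000578704 + 8.49986e-06)/2 = 0.000293602.
Integral + boundary = 0.00355758.
k=1: B_{2}/(2)! × [f^{(1)}(49) − f^{(1)}(12)] = 1/12 × (-5.20400e-07 − (-0.000144676)) = 1.20130e-05.

S_1 ≈ 0.00356959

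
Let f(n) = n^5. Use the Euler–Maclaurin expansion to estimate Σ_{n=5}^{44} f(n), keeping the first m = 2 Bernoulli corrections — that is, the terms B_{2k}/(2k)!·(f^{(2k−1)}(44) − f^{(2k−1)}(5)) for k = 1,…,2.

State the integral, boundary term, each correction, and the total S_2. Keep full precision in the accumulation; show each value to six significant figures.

S_2 ≈ 1.29340e+09

Integral: ∫_5^44 x^5 dx = 1.20938e+09.
Boundary: ½(f(5) + f(44)) = ½(3125.00 + 1.64916e+08) = 8.24597e+07.
Integral + boundary = 1.29184e+09.
Order-1 term: 1/12 · (1.87405e+07 − 3125.00) = 1.56145e+06.
After k=1: 1.29340e+09.
Order-2 term: −1/720 · (116160 − 1500.00) = -159.250.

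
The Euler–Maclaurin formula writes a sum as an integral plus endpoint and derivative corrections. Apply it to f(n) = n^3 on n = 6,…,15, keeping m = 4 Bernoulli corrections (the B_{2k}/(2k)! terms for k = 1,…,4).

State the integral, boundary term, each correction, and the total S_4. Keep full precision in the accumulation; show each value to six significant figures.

S_4 ≈ 14175.0

Integral: ∫_6^15 x^3 dx = 12332.2.
Boundary: ½(f(6) + f(15)) = ½(216.000 + 3375.00) = 1795.50.
Running total after boundary: 14127.8.
k=1: B_{2}/(2)! × [f^{(1)}(15) − f^{(1)}(6)] = 1/12 × (675.000 − 108.000) = 47.2500.
After k=1: 14175.0.
k=2: B_{4}/(4)! × [f^{(3)}(15) − f^{(3)}(6)] = −1/720 × (6.00000 − 6.00000) = 0.00000.
After k=2: 14175.0.
k=3: B_{6}/(6)! × [f^{(5)}(15) − f^{(5)}(6)] = 1/30240 × (0.00000 − 0.00000) = 0.00000.
After k=3: 14175.0.
k=4: B_{8}/(8)! × [f^{(7)}(15) − f^{(7)}(6)] = −1/1209600 × (0.00000 − 0.00000) = 0.00000.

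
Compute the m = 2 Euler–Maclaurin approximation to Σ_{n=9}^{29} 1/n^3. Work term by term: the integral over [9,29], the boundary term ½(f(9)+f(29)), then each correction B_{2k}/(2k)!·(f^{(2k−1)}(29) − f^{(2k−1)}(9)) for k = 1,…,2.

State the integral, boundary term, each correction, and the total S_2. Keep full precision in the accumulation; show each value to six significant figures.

S_2 ≈ 0.00632228

Integral: ∫_9^29 1/x^3 dx = 0.00557831.
Endpoint term: (f(9) + f(29))/2 = (0.00137174 + 4.10021e-05)/2 = 0.000706372.
So far: 0.00628468.
Correction k=1: B_{2}/2! · (f^{(1)}(29) − f^{(1)}(9)) = 1/12 · (-4.24160e-06 − (-0.000457247)) = 3.77505e-05.
After k=1: 0.00632243.
Correction k=2: B_{4}/4! · (f^{(3)}(29) − f^{(3)}(9)) = −1/720 · (-1.00870e-07 − (-0.000112901)) = -1.56666e-07.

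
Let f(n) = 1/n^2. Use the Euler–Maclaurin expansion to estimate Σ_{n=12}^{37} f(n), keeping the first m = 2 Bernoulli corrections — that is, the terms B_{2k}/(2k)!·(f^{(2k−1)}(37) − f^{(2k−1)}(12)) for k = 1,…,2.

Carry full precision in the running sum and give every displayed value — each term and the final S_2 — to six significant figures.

∫_12^37 1/x^2 dx evaluates to 0.0563063.
Boundary: ½(f(12) + f(37)) = ½(0.00694444 + 0.000730460) = 0.00383745.
Integral + boundary = 0.0601438.
Correction k=1: B_{2}/2! · (f^{(1)}(37) − f^{(1)}(12)) = 1/12 · (-3.94843e-05 − (-0.00115741)) = 9.31603e-05.
After k=1: 0.0602369.
Correction k=2: B_{4}/4! · (f^{(3)}(37) − f^{(3)}(12)) = −1/720 · (-3.46101e-07 − (-9.64506e-05)) = -1.33478e-07.

S_2 ≈ 0.0602368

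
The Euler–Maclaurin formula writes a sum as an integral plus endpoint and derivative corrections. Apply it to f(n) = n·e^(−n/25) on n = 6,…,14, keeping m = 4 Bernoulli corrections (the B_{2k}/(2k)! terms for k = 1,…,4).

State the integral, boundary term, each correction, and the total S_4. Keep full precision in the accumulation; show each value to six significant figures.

Integral: ∫_6^14 x·e^(−x/25) dx = 52.7078.
½[f(6) + f(14)] = ½[4.71977 + 7.99693] = 6.35835.
Integral + boundary = 59.0661.
Correction k=1: B_{2}/2! · (f^{(1)}(14) − f^{(1)}(6)) = 1/12 · (0.251332 − 0.597837) = -0.0288754.
Running total after k=1: 59.0372.
Correction k=2: B_{4}/4! · (f^{(3)}(14) − f^{(3)}(6)) = −1/720 · (0.00223000 − 0.00347375) = 1.72743e-06.
Running total after k=2: 59.0372.
Correction k=3: B_{6}/6! · (f^{(5)}(14) − f^{(5)}(6)) = 1/30240 · (6.49259e-06 − 9.58553e-06) = -1.02280e-10.
Running total after k=3: 59.0372.
Correction k=4: B_{8}/8! · (f^{(7)}(14) − f^{(7)}(6)) = −1/1209600 · (1.50675e-08 − 2.17809e-08) = 5.55011e-15.

S_4 ≈ 59.0372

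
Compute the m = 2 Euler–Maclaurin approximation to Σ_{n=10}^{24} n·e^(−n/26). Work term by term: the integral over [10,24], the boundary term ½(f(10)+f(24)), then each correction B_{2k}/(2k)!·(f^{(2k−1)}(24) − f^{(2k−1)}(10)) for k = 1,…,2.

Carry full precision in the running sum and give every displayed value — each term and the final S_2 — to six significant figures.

Integral: ∫_10^24 x·e^(−x/26) dx = 120.664.
½[f(10) + f(24)] = ½[6.80712 + 9.53507] = 8.17110.
Integral + boundary = 128.835.
Order-1 term: 1/12 · (0.0305611 − 0.418900) = -0.0323616.
Running total after k=1: 128.802.
Order-2 term: −1/720 · (0.00122064 − 0.00263362) = 1.96247e-06.

S_2 ≈ 128.802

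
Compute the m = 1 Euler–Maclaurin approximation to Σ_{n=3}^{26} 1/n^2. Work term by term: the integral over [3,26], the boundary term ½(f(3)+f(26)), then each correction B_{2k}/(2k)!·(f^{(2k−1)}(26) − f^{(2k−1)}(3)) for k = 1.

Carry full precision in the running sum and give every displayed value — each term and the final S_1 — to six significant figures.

S_1 ≈ 0.357330

∫_3^26 1/x^2 dx evaluates to 0.294872.
½[f(3) + f(26)] = ½[0.111111 + 0.00147929] = 0.0562952.
So far: 0.351167.
k=1: B_{2}/(2)! × [f^{(1)}(26) − f^{(1)}(3)] = 1/12 × (-0.000113792 − (-0.0740741)) = 0.00616336.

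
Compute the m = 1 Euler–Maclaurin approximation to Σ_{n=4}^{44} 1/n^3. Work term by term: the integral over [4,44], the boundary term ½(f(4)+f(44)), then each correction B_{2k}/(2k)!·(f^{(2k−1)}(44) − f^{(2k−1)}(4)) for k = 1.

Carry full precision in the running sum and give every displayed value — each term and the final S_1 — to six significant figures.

The integral term ∫_4^44 1/x^3 dx = 0.0309917.
Boundary: ½(f(4) + f(44)) = ½(0.0156250 + 1.17393e-05) = 0.00781837.
Integral + boundary = 0.0388101.
Correction k=1: B_{2}/2! · (f^{(1)}(44) − f^{(1)}(4)) = 1/12 · (-8.00406e-07 − (-0.0117188)) = 0.000976496.

S_1 ≈ 0.0397866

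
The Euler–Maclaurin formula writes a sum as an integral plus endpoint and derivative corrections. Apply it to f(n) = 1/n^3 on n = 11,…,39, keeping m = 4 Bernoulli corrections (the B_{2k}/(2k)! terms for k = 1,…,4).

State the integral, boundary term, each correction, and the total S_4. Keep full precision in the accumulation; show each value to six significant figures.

S_4 ≈ 0.00420451

∫_11^39 1/x^3 dx evaluates to 0.00380350.
½[f(11) + f(39)] = ½[0.000751315 + 1.68580e-05] = 0.000384086.
Integral + boundary = 0.00418759.
k=1: B_{2}/(2)! × [f^{(1)}(39) − f^{(1)}(11)] = 1/12 × (-1.29677e-06 − (-0.000204904)) = 1.69673e-05.
After k=1: 0.00420455.
k=2: B_{4}/(4)! × [f^{(3)}(39) − f^{(3)}(11)] = −1/720 × (-1.70515e-08 − (-3.38684e-05)) = -4.70158e-08.
After k=2: 0.00420451.
k=3: B_{6}/(6)! × [f^{(5)}(39) − f^{(5)}(11)] = 1/30240 × (-4.70851e-10 − (-1.17560e-05)) = 3.88741e-10.
After k=3: 0.00420451.
k=4: B_{8}/(8)! × [f^{(7)}(39) − f^{(7)}(11)] = −1/1209600 × (-2.22888e-11 − (-6.99530e-06)) = -5.78313e-12.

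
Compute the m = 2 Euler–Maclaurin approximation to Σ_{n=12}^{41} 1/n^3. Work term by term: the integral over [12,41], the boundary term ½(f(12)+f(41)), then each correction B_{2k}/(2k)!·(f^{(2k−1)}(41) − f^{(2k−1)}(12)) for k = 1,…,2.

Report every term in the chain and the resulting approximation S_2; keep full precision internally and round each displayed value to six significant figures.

S_2 ≈ 0.00348333

∫_12^41 1/x^3 dx evaluates to 0.00317478.
Boundary: ½(f(12) + f(41)) = ½(0.000578704 + 1.45094e-05) = 0.000296607.
Integral + boundary = 0.00347139.
k=1: B_{2}/(2)! × [f^{(1)}(41) − f^{(1)}(12)] = 1/12 × (-1.06166e-06 − (-0.000144676)) = 1.19679e-05.
After k=1: 0.00348335.
k=2: B_{4}/(4)! × [f^{(3)}(41) − f^{(3)}(12)] = −1/720 × (-1.26313e-08 − (-2.00939e-05)) = -2.78906e-08.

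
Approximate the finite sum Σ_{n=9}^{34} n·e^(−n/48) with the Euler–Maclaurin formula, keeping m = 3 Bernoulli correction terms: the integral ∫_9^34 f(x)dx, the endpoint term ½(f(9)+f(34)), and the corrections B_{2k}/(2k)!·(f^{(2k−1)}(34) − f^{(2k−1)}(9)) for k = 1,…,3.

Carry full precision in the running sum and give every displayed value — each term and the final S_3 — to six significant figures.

S_3 ≈ 341.943

Integral: ∫_9^34 x·e^(−x/48) dx = 329.884.
Boundary: ½(f(9) + f(34)) = ½(7.46126 + 16.7438) = 12.1025.
Integral + boundary = 341.987.
k=1: B_{2}/(2)! × [f^{(1)}(34) − f^{(1)}(9)] = 1/12 × (0.143635 − 0.673586) = -0.0441626.
Running total after k=1: 341.943.
k=2: B_{4}/(4)! × [f^{(3)}(34) − f^{(3)}(9)] = −1/720 × (0.000489828 − 0.00101200) = 7.25237e-07.
Running total after k=2: 341.943.
k=3: B_{6}/(6)! × [f^{(5)}(34) − f^{(5)}(9)] = 1/30240 × (3.98140e-07 − 7.51581e-07) = -1.16879e-11.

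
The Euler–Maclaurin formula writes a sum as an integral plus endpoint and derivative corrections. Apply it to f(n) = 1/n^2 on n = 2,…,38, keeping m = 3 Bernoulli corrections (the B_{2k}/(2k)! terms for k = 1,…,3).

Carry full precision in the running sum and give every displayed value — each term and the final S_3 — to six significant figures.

Integral: ∫_2^38 1/x^2 dx = 0.473684.
Endpoint term: (f(2) + f(38))/2 = (0.250000 + 0.000692521)/2 = 0.125346.
Integral + boundary = 0.599030.
Order-1 term: 1/12 · (-3.64485e-05 − (-0.250000)) = 0.0208303.
Partial sum through k=1: 0.619861.
Order-2 term: −1/720 · (-3.02896e-07 − (-0.750000)) = -0.00104167.
Partial sum through k=2: 0.618819.
Order-3 term: 1/30240 · (-6.29285e-09 − (-5.62500)) = 0.000186012.

S_3 ≈ 0.619005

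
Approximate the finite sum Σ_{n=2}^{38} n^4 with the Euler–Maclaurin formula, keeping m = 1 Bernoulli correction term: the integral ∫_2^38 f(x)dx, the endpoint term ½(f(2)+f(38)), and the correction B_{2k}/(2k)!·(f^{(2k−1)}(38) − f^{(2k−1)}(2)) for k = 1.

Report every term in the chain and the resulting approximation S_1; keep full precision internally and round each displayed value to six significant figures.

Integral: ∫_2^38 x^4 dx = 1.58470e+07.
Boundary: ½(f(2) + f(38)) = ½(16.0000 + 2.08514e+06) = 1.04258e+06.
Integral + boundary = 1.68896e+07.
k=1: B_{2}/(2)! × [f^{(1)}(38) − f^{(1)}(2)] = 1/12 × (219488 − 32.0000) = 18288.0.

S_1 ≈ 1.69079e+07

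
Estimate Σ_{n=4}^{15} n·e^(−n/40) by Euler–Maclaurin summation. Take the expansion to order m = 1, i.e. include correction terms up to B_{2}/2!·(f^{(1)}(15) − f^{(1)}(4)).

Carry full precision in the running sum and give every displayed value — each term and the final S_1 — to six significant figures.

S_1 ≈ 87.4097

Integral: ∫_4^15 x·e^(−x/40) dx = 80.4774.
½[f(4) + f(15)] = ½[3.61935 + 10.3093] = 6.96434.
Running total after boundary: 87.4418.
Correction k=1: B_{2}/2! · (f^{(1)}(15) − f^{(1)}(4)) = 1/12 · (0.429556 − 0.814354) = -0.0320665.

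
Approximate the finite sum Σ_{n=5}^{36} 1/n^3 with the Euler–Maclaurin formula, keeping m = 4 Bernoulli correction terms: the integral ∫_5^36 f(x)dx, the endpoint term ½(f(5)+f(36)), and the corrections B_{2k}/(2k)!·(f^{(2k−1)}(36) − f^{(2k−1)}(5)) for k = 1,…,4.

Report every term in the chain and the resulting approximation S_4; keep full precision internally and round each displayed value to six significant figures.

S_4 ≈ 0.0240196

The integral term ∫_5^36 1/x^3 dx = 0.0196142.
½[f(5) + f(36)] = ½[0.00800000 + 2.14335e-05] = 0.00401072.
So far: 0.0236249.
Order-1 term: 1/12 · (-1.78612e-06 − (-0.00480000)) = 0.000399851.
Running total after k=1: 0.0240248.
Order-2 term: −1/720 · (-2.75636e-08 − (-0.00384000)) = -5.33330e-06.
Running total after k=2: 0.0240194.
Order-3 term: 1/30240 · (-8.93265e-10 − (-0.00645120)) = 2.13333e-07.
Running total after k=3: 0.0240196.
Order-4 term: −1/1209600 · (-4.96259e-11 − (-0.0185795)) = -1.53600e-08.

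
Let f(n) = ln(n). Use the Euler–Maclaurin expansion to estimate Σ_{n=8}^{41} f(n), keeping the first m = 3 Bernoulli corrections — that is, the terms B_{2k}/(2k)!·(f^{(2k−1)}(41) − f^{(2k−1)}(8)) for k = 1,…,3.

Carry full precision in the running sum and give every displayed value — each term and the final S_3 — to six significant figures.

S_3 ≈ 105.509

∫_8^41 ln(x) dx evaluates to 102.621.
Endpoint term: (f(8) + f(41))/2 = (2.07944 + 3.71357)/2 = 2.89651.
Integral + boundary = 105.517.
k=1: B_{2}/(2)! × [f^{(1)}(41) − f^{(1)}(8)] = 1/12 × (0.0243902 − 0.125000) = -0.00838415.
After k=1: 105.509.
k=2: B_{4}/(4)! × [f^{(3)}(41) − f^{(3)}(8)] = −1/720 × (2.90187e-05 − 0.00390625) = 5.38504e-06.
After k=2: 105.509.
k=3: B_{6}/(6)! × [f^{(5)}(41) − f^{(5)}(8)] = 1/30240 × (2.07153e-07 − 0.000732422) = -2.42134e-08.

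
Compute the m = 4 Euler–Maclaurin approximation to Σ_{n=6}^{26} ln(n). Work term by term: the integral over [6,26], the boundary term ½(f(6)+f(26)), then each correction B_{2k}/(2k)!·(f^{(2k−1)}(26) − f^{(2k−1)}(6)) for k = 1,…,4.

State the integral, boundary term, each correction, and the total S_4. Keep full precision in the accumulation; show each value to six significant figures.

S_4 ≈ 56.4742

∫_6^26 ln(x) dx evaluates to 53.9600.
½[f(6) + f(26)] = ½[1.79176 + 3.25810] = 2.52493.
So far: 56.4849.
Correction k=1: B_{2}/2! · (f^{(1)}(26) − f^{(1)}(6)) = 1/12 · (0.0384615 − 0.166667) = -0.0106838.
Partial sum through k=1: 56.4742.
Correction k=2: B_{4}/4! · (f^{(3)}(26) − f^{(3)}(6)) = −1/720 · (0.000113792 − 0.00925926) = 1.27020e-05.
Partial sum through k=2: 56.4742.
Correction k=3: B_{6}/6! · (f^{(5)}(26) − f^{(5)}(6)) = 1/30240 · (2.01997e-06 − 0.00308642) = -1.01997e-07.
Partial sum through k=3: 56.4742.
Correction k=4: B_{8}/8! · (f^{(7)}(26) − f^{(7)}(6)) = −1/1209600 · (8.96436e-08 − 0.00257202) = 2.12626e-09.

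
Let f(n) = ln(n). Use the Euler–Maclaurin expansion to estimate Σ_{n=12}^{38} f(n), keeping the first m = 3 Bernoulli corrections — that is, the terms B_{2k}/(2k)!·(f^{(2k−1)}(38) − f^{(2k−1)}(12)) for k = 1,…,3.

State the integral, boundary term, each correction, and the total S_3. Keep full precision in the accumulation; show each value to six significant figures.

The integral term ∫_12^38 ln(x) dx = 82.4094.
½[f(12) + f(38)] = ½[2.48491 + 3.63759] = 3.06125.
Integral + boundary = 85.4706.
k=1: B_{2}/(2)! × [f^{(1)}(38) − f^{(1)}(12)] = 1/12 × (0.0263158 − 0.0833333) = -0.00475146.
After k=1: 85.4659.
k=2: B_{4}/(4)! × [f^{(3)}(38) − f^{(3)}(12)] = −1/720 × (3.64485e-05 − 0.00115741) = 1.55689e-06.
After k=2: 85.4659.
k=3: B_{6}/(6)! × [f^{(5)}(38) − f^{(5)}(12)] = 1/30240 × (3.02896e-07 − 9.64506e-05) = -3.17949e-09.

S_3 ≈ 85.4659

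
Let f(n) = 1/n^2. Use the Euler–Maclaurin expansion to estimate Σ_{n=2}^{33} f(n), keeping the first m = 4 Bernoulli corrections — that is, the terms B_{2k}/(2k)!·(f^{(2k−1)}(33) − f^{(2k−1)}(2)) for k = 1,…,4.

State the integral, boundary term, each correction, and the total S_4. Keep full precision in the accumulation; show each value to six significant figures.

S_4 ≈ 0.615064

The integral term ∫_2^33 1/x^2 dx = 0.469697.
½[f(2) + f(33)] = ½[0.250000 + 0.000918274] = 0.125459.
Integral + boundary = 0.595156.
k=1: B_{2}/(2)! × [f^{(1)}(33) − f^{(1)}(2)] = 1/12 × (-5.56529e-05 − (-0.250000)) = 0.0208287.
After k=1: 0.615985.
k=2: B_{4}/(4)! × [f^{(3)}(33) − f^{(3)}(2)] = −1/720 × (-6.13256e-07 − (-0.750000)) = -0.00104167.
After k=2: 0.614943.
k=3: B_{6}/(6)! × [f^{(5)}(33) − f^{(5)}(2)] = 1/30240 × (-1.68941e-08 − (-5.62500)) = 0.000186012.
After k=3: 0.615129.
k=4: B_{8}/(8)! × [f^{(7)}(33) − f^{(7)}(2)] = −1/1209600 × (-8.68750e-10 − (-78.7500)) = -6.51042e-05.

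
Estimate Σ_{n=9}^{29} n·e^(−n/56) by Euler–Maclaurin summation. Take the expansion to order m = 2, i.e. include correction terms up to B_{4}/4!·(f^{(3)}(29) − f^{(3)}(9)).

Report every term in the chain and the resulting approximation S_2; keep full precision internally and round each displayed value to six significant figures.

S_2 ≈ 276.036

The integral term ∫_9^29 x·e^(−x/56) dx = 263.600.
½[f(9) + f(29)] = ½[7.66382 + 17.2781] = 12.4709.
Integral + boundary = 276.071.
Correction k=1: B_{2}/2! · (f^{(1)}(29) − f^{(1)}(9)) = 1/12 · (0.287259 − 0.714681) = -0.0356186.
Partial sum through k=1: 276.036.
Correction k=2: B_{4}/4! · (f^{(3)}(29) − f^{(3)}(9)) = −1/720 · (0.000471572 − 0.000770967) = 4.15826e-07.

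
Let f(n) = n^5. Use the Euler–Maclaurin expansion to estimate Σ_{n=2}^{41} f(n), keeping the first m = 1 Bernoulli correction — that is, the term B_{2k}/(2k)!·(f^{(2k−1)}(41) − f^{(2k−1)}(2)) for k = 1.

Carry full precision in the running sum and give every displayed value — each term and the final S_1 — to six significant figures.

Integral: ∫_2^41 x^5 dx = 7.91684e+08.
Endpoint term: (f(2) + f(41))/2 = (32.0000 + 1.15856e+08)/2 = 5.79281e+07.
Running total after boundary: 8.49612e+08.
Order-1 term: 1/12 · (1.41288e+07 − 80.0000) = 1.17739e+06.

S_1 ≈ 8.50790e+08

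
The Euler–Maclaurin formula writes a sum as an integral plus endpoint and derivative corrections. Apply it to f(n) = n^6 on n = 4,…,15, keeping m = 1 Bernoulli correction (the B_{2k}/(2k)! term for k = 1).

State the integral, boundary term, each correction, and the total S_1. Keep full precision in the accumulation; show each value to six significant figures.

S_1 ≈ 3.04827e+07

Integral: ∫_4^15 x^6 dx = 2.44061e+07.
Boundary: ½(f(4) + f(15)) = ½(4096.00 + 1.13906e+07) = 5.69736e+06.
Integral + boundary = 3.01035e+07.
Correction k=1: B_{2}/2! · (f^{(1)}(15) − f^{(1)}(4)) = 1/12 · (4.55625e+06 − 6144.00) = 379176.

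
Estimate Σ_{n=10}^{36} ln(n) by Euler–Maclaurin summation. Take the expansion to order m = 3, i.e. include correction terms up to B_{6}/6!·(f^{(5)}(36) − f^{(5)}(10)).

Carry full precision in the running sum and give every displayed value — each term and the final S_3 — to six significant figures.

Integral: ∫_10^36 ln(x) dx = 79.9808.
Endpoint term: (f(10) + f(36))/2 = (2.30259 + 3.58352)/2 = 2.94305.
Integral + boundary = 82.9239.
k=1: B_{2}/(2)! × [f^{(1)}(36) − f^{(1)}(10)] = 1/12 × (0.0277778 − 0.100000) = -0.00601852.
Partial sum through k=1: 82.9179.
k=2: B_{4}/(4)! × [f^{(3)}(36) − f^{(3)}(10)] = −1/720 × (4.28669e-05 − 0.00200000) = 2.71824e-06.
Partial sum through k=2: 82.9179.
k=3: B_{6}/(6)! × [f^{(5)}(36) − f^{(5)}(10)] = 1/30240 × (3.96916e-07 − 0.000240000) = -7.92338e-09.

S_3 ≈ 82.9179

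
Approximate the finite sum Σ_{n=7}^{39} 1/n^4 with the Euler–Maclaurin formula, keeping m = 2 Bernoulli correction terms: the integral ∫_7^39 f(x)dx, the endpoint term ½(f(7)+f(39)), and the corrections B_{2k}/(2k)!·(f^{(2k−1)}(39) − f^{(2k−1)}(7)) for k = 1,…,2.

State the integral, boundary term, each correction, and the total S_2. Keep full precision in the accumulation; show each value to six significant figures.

Integral: ∫_7^39 1/x^4 dx = 0.000966198.
Endpoint term: (f(7) + f(39))/2 = (0.000416493 + 4.32257e-07)/2 = 0.000208463.
Running total after boundary: 0.00117466.
k=1: B_{2}/(2)! × [f^{(1)}(39) − f^{(1)}(7)] = 1/12 × (-4.43340e-08 − (-0.000237996)) = 1.98293e-05.
Running total after k=1: 0.00119449.
k=2: B_{4}/(4)! × [f^{(3)}(39) − f^{(3)}(7)] = −1/720 × (-8.74438e-10 − (-0.000145712)) = -2.02376e-07.

S_2 ≈ 0.00119429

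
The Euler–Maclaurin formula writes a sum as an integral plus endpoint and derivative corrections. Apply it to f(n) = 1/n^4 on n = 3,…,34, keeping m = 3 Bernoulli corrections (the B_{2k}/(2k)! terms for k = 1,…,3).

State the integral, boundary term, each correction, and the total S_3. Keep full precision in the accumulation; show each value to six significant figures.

∫_3^34 1/x^4 dx evaluates to 0.0123372.
Endpoint term: (f(3) + f(34))/2 = (0.0123457 + 7.48315e-07)/2 = 0.00617321.
So far: 0.0185104.
k=1: B_{2}/(2)! × [f^{(1)}(34) − f^{(1)}(3)] = 1/12 × (-8.80370e-08 − (-0.0164609)) = 0.00137173.
Partial sum through k=1: 0.0198821.
k=2: B_{4}/(4)! × [f^{(3)}(34) − f^{(3)}(3)] = −1/720 × (-2.28470e-09 − (-0.0548697)) = -7.62079e-05.
Partial sum through k=2: 0.0198059.
k=3: B_{6}/(6)! × [f^{(5)}(34) − f^{(5)}(3)] = 1/30240 × (-1.10677e-10 − (-0.341411)) = 1.12901e-05.

S_3 ≈ 0.0198172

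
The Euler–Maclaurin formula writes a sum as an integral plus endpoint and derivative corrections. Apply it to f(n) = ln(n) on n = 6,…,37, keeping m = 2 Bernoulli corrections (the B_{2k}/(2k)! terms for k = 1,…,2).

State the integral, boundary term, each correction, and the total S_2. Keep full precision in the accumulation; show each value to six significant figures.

The integral term ∫_6^37 ln(x) dx = 91.8534.
Boundary: ½(f(6) + f(37)) = ½(1.79176 + 3.61092) = 2.70134.
Running total after boundary: 94.5547.
Correction k=1: B_{2}/2! · (f^{(1)}(37) − f^{(1)}(6)) = 1/12 · (0.0270270 − 0.166667) = -0.0116366.
Partial sum through k=1: 94.5431.
Correction k=2: B_{4}/4! · (f^{(3)}(37) − f^{(3)}(6)) = −1/720 · (3.94843e-05 − 0.00925926) = 1.28052e-05.

S_2 ≈ 94.5431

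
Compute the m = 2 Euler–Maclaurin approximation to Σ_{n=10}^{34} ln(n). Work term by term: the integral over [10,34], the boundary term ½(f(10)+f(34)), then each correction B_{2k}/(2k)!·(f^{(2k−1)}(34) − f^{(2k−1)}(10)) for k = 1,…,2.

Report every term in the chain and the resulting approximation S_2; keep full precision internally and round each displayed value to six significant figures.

Integral: ∫_10^34 ln(x) dx = 72.8704.
Boundary: ½(f(10) + f(34)) = ½(2.30259 + 3.52636) = 2.91447.
Running total after boundary: 75.7849.
Order-1 term: 1/12 · (0.0294118 − 0.100000) = -0.00588235.
After k=1: 75.7790.
Order-2 term: −1/720 · (5.08854e-05 − 0.00200000) = 2.70710e-06.

S_2 ≈ 75.7790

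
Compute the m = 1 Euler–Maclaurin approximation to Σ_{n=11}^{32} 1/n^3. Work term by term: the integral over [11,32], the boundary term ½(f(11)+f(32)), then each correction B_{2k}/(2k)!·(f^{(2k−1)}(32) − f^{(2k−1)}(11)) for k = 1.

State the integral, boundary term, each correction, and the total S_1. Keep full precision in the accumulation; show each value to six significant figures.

S_1 ≈ 0.00405170

The integral term ∫_11^32 1/x^3 dx = 0.00364395.
Endpoint term: (f(11) + f(32))/2 = (0.000751315 + 3.05176e-05)/2 = 0.000390916.
So far: 0.00403487.
Correction k=1: B_{2}/2! · (f^{(1)}(32) − f^{(1)}(11)) = 1/12 · (-2.86102e-06 − (-0.000204904)) = 1.68369e-05.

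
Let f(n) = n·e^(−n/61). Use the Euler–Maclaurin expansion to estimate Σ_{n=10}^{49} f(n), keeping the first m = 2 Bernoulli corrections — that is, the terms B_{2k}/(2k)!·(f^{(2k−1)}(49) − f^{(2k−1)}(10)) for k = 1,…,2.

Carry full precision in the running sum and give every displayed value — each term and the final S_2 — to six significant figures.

∫_10^49 x·e^(−x/61) dx evaluates to 671.014.
Boundary: ½(f(10) + f(49)) = ½(8.48798 + 21.9451) = 15.2165.
Running total after boundary: 686.231.
k=1: B_{2}/(2)! × [f^{(1)}(49) − f^{(1)}(10)] = 1/12 × (0.0881032 − 0.709651) = -0.0517956.
After k=1: 686.179.
k=2: B_{4}/(4)! × [f^{(3)}(49) − f^{(3)}(10)] = −1/720 × (0.000264397 − 0.000646935) = 5.31304e-07.

S_2 ≈ 686.179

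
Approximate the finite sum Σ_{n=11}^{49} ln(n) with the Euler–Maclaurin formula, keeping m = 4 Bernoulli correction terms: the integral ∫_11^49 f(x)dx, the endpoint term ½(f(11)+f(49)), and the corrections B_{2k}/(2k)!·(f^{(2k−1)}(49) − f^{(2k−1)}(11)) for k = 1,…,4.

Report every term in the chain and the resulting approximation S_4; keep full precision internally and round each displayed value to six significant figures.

Integral: ∫_11^49 ln(x) dx = 126.322.
½[f(11) + f(49)] = ½[2.39790 + 3.89182] = 3.14486.
Running total after boundary: 129.467.
Correction k=1: B_{2}/2! · (f^{(1)}(49) − f^{(1)}(11)) = 1/12 · (0.0204082 − 0.0909091) = -0.00587508.
After k=1: 129.461.
Correction k=2: B_{4}/4! · (f^{(3)}(49) − f^{(3)}(11)) = −1/720 · (1.69997e-05 − 0.00150263) = 2.06337e-06.
After k=2: 129.461.
Correction k=3: B_{6}/6! · (f^{(5)}(49) − f^{(5)}(11)) = 1/30240 · (8.49632e-08 − 0.000149021) = -4.92514e-09.
After k=3: 129.461.
Correction k=4: B_{8}/8! · (f^{(7)}(49) − f^{(7)}(11)) = −1/1209600 · (1.06160e-09 − 3.69474e-05) = 3.05442e-11.

S_4 ≈ 129.461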